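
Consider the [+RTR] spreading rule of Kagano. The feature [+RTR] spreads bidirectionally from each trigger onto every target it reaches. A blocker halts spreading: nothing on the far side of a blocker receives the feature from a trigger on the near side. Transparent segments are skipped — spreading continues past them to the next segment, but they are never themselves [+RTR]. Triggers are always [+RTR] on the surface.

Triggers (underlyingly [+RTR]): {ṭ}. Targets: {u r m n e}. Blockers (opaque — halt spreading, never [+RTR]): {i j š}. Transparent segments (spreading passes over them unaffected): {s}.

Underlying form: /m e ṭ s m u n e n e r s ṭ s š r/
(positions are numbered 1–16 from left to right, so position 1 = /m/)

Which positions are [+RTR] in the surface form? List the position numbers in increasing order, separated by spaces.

1 2 3 5 6 7 8 9 10 11 13

From /ṭ/ at 3 rightward: 4 /s/ transparent; 5 /m/ → [+RTR]; 6 /u/ → [+RTR]; 7 /n/ → [+RTR]; 8 /e/ → [+RTR]; 9 /n/ → [+RTR]; 10 /e/ → [+RTR]; 11 /r/ → [+RTR]; 12 /s/ transparent; 13 /ṭ/ is itself a trigger — this domain ends here.
From /ṭ/ at 3 leftward: 2 /e/ → [+RTR]; 1 /m/ → [+RTR]; word edge.
From /ṭ/ at 13 rightward: 14 /s/ transparent; 15 /š/ blocks.
From /ṭ/ at 13 leftward: 12 /s/ transparent; 11 /r/ → [+RTR]; 10 /e/ → [+RTR]; 9 /n/ → [+RTR]; 8 /e/ → [+RTR]; 7 /n/ → [+RTR]; 6 /u/ → [+RTR]; 5 /m/ → [+RTR]; 4 /s/ transparent; 3 /ṭ/ is itself a trigger — this domain ends here.
Target with no active source: position 16 stays [-emphatic].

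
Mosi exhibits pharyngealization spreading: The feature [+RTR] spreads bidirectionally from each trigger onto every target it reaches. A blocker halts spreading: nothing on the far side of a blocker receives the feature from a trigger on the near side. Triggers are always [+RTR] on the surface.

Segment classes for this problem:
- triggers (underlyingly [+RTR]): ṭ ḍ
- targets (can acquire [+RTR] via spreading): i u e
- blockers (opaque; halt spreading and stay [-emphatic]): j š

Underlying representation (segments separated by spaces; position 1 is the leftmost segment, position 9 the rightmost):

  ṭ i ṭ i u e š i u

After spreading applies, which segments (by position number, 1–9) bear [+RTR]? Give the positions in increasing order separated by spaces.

From /ṭ/ at 1 rightward: 2 /i/ → [+RTR]; 3 /ṭ/ is itself a trigger — this domain ends here.
From /ṭ/ at 1 leftward: word edge.
From /ṭ/ at 3 rightward: 4 /i/ → [+RTR]; 5 /u/ → [+RTR]; 6 /e/ → [+RTR]; 7 /š/ blocks.
From /ṭ/ at 3 leftward: 2 /i/ → [+RTR]; 1 /ṭ/ is itself a trigger — this domain ends here.
Targets with no active source: positions 8 9 stay [-emphatic].

1 2 3 4 5 6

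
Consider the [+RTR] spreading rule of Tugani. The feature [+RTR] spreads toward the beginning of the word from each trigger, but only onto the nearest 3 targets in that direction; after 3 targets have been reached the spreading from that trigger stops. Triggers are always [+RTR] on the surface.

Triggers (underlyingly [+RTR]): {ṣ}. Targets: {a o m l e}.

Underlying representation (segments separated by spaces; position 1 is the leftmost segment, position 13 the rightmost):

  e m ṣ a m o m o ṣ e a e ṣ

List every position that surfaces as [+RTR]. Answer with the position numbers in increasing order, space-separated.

From /ṣ/ at 3 leftward: 2 /m/ → [+RTR]; 1 /e/ → [+RTR]; word edge.
From /ṣ/ at 9 leftward: 8 /o/ → [+RTR]; 7 /m/ → [+RTR]; 6 /o/ → [+RTR]; bound reached.
From /ṣ/ at 13 leftward: 12 /e/ → [+RTR]; 11 /a/ → [+RTR]; 10 /e/ → [+RTR]; bound reached.
Targets with no active source: positions 4 5 stay [-emphatic].

1 2 3 6 7 8 9 10 11 12 13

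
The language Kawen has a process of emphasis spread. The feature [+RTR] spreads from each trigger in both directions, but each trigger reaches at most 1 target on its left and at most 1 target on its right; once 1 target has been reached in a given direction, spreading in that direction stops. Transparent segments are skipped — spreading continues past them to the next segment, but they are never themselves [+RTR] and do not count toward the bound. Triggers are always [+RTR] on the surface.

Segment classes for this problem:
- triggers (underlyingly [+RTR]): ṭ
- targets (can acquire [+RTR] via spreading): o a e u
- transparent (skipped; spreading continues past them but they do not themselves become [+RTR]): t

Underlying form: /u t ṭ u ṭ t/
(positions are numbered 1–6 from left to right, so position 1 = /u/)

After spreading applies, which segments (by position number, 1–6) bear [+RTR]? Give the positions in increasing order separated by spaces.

1 3 4 5

From /ṭ/ at 3 rightward: 4 /u/ → [+RTR]; bound reached.
From /ṭ/ at 3 leftward: 2 /t/ transparent; 1 /u/ → [+RTR]; bound reached.
From /ṭ/ at 5 rightward: 6 /t/ transparent; word edge.
From /ṭ/ at 5 leftward: 4 /u/ → [+RTR]; bound reached.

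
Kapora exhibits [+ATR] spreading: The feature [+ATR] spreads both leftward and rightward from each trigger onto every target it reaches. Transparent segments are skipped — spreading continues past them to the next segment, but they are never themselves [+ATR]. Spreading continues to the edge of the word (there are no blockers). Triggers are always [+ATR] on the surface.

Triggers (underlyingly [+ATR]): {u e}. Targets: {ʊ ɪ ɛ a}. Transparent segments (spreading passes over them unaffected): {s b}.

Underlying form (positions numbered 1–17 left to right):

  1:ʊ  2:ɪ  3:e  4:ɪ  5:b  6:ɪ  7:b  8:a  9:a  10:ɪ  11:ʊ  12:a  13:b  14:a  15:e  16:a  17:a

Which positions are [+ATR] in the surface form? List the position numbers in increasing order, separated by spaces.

From /e/ at 3 rightward: 4 /ɪ/ → [+ATR]; 5 /b/ transparent; 6 /ɪ/ → [+ATR]; 7 /b/ transparent; 8 /a/ → [+ATR]; 9 /a/ → [+ATR]; 10 /ɪ/ → [+ATR]; 11 /ʊ/ → [+ATR]; 12 /a/ → [+ATR]; 13 /b/ transparent; 14 /a/ → [+ATR]; 15 /e/ is itself a trigger — this domain ends here.
From /e/ at 3 leftward: 2 /ɪ/ → [+ATR]; 1 /ʊ/ → [+ATR]; word edge.
From /e/ at 15 rightward: 16 /a/ → [+ATR]; 17 /a/ → [+ATR]; word edge.
From /e/ at 15 leftward: 14 /a/ → [+ATR]; 13 /b/ transparent; 12 /a/ → [+ATR]; 11 /ʊ/ → [+ATR]; 10 /ɪ/ → [+ATR]; 9 /a/ → [+ATR]; 8 /a/ → [+ATR]; 7 /b/ transparent; 6 /ɪ/ → [+ATR]; 5 /b/ transparent; 4 /ɪ/ → [+ATR]; 3 /e/ is itself a trigger — this domain ends here.

1 2 3 4 6 8 9 10 11 12 14 15 16 17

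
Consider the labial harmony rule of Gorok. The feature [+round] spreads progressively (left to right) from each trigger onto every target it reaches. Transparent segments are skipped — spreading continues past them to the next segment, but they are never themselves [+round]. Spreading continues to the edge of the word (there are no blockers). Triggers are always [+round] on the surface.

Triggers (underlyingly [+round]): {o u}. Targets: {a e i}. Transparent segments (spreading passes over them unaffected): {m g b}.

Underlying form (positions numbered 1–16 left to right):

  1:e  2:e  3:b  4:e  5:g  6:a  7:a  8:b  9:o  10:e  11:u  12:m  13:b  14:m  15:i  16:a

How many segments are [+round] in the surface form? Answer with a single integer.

From /o/ at 9 rightward: 10 /e/ → [+round]; 11 /u/ is itself a trigger — this domain ends here.
From /u/ at 11 rightward: 12 /m/ transparent; 13 /b/ transparent; 14 /m/ transparent; 15 /i/ → [+round]; 16 /a/ → [+round]; word edge.
Targets with no active source: positions 1 2 4 6 7 stay [-round].
[+round] positions on the surface: 9 10 11 15 16.

5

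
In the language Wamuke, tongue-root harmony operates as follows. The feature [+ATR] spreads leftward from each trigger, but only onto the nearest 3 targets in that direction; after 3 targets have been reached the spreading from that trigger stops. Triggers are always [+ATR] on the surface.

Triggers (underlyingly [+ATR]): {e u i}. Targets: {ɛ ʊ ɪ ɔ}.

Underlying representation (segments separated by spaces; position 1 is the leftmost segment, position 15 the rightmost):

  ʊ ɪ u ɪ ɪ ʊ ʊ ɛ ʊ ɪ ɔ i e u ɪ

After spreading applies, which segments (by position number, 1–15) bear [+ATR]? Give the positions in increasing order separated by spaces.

From /u/ at 3 leftward: 2 /ɪ/ → [+ATR]; 1 /ʊ/ → [+ATR]; word edge.
From /i/ at 12 leftward: 11 /ɔ/ → [+ATR]; 10 /ɪ/ → [+ATR]; 9 /ʊ/ → [+ATR]; bound reached.
From /e/ at 13 leftward: 12 /i/ is itself a trigger — this domain ends here.
From /u/ at 14 leftward: 13 /e/ is itself a trigger — this domain ends here.
Targets with no active source: positions 4 5 6 7 8 15 stay [-ATR].

1 2 3 9 10 11 12 13 14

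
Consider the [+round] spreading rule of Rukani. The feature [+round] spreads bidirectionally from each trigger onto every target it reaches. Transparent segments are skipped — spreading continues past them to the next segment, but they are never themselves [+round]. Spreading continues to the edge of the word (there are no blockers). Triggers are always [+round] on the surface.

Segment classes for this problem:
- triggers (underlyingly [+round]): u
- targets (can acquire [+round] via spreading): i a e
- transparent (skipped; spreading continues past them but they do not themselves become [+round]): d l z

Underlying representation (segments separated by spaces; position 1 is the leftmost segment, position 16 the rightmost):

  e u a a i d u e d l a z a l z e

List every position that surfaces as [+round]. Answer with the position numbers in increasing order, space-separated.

From /u/ at 2 rightward: 3 /a/ → [+round]; 4 /a/ → [+round]; 5 /i/ → [+round]; 6 /d/ transparent; 7 /u/ is itself a trigger — this domain ends here.
From /u/ at 2 leftward: 1 /e/ → [+round]; word edge.
From /u/ at 7 rightward: 8 /e/ → [+round]; 9 /d/ transparent; 10 /l/ transparent; 11 /a/ → [+round]; 12 /z/ transparent; 13 /a/ → [+round]; 14 /l/ transparent; 15 /z/ transparent; 16 /e/ → [+round]; word edge.
From /u/ at 7 leftward: 6 /d/ transparent; 5 /i/ → [+round]; 4 /a/ → [+round]; 3 /a/ → [+round]; 2 /u/ is itself a trigger — this domain ends here.

1 2 3 4 5 7 8 11 13 16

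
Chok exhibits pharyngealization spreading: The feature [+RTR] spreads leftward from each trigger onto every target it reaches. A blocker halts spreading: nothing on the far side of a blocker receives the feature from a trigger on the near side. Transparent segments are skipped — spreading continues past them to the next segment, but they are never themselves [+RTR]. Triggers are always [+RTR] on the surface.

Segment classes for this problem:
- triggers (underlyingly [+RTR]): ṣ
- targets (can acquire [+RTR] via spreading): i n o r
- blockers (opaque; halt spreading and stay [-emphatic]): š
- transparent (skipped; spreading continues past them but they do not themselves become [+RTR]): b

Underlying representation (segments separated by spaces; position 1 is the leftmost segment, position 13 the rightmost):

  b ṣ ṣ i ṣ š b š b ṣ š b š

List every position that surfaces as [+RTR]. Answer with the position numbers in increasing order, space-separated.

From /ṣ/ at 2 leftward: 1 /b/ transparent; word edge.
From /ṣ/ at 3 leftward: 2 /ṣ/ is itself a trigger — this domain ends here.
From /ṣ/ at 5 leftward: 4 /i/ → [+RTR]; 3 /ṣ/ is itself a trigger — this domain ends here.
From /ṣ/ at 10 leftward: 9 /b/ transparent; 8 /š/ blocks.

2 3 4 5 10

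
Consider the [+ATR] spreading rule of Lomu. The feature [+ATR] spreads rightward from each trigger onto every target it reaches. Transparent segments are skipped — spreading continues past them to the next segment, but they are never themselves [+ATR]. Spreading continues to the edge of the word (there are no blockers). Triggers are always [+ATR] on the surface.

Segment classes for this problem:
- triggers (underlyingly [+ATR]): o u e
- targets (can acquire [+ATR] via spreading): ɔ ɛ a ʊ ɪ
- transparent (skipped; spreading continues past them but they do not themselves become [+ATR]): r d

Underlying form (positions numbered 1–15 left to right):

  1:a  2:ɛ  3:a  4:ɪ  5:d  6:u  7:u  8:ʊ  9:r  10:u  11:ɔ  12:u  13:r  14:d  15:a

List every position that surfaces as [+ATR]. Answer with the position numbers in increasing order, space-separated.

6 7 8 10 11 12 15

From /u/ at 6 rightward: 7 /u/ is itself a trigger — this domain ends here.
From /u/ at 7 rightward: 8 /ʊ/ → [+ATR]; 9 /r/ transparent; 10 /u/ is itself a trigger — this domain ends here.
From /u/ at 10 rightward: 11 /ɔ/ → [+ATR]; 12 /u/ is itself a trigger — this domain ends here.
From /u/ at 12 rightward: 13 /r/ transparent; 14 /d/ transparent; 15 /a/ → [+ATR]; word edge.
Targets with no active source: positions 1 2 3 4 stay [-ATR].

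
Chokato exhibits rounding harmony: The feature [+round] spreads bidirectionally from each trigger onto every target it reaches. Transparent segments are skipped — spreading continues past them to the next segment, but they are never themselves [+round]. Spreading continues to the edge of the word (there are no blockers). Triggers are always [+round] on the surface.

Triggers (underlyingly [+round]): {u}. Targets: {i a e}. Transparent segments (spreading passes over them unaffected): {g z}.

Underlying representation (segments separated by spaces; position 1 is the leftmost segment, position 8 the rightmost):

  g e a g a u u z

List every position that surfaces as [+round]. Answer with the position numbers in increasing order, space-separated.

2 3 5 6 7

From /u/ at 6 rightward: 7 /u/ is itself a trigger — this domain ends here.
From /u/ at 6 leftward: 5 /a/ → [+round]; 4 /g/ transparent; 3 /a/ → [+round]; 2 /e/ → [+round]; 1 /g/ transparent; word edge.
From /u/ at 7 rightward: 8 /z/ transparent; word edge.
From /u/ at 7 leftward: 6 /u/ is itself a trigger — this domain ends here.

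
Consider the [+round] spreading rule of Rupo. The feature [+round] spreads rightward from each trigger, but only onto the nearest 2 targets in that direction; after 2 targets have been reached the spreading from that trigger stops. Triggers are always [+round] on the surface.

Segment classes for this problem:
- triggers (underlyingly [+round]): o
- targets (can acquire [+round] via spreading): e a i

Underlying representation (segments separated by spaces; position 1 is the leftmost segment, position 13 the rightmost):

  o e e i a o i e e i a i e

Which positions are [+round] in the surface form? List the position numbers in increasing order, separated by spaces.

1 2 3 6 7 8

From /o/ at 1 rightward: 2 /e/ → [+round]; 3 /e/ → [+round]; bound reached.
From /o/ at 6 rightward: 7 /i/ → [+round]; 8 /e/ → [+round]; bound reached.
Targets with no active source: positions 4 5 9 10 11 12 13 stay [-round].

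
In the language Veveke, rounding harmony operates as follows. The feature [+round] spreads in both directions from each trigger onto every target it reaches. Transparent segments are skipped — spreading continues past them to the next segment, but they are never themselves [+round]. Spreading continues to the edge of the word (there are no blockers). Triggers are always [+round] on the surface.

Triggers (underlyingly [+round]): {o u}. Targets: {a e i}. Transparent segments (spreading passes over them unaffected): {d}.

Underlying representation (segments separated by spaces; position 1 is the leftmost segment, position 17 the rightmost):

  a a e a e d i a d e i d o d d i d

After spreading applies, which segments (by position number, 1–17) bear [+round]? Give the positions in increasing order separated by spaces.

From /o/ at 13 rightward: 14 /d/ transparent; 15 /d/ transparent; 16 /i/ → [+round]; 17 /d/ transparent; word edge.
From /o/ at 13 leftward: 12 /d/ transparent; 11 /i/ → [+round]; 10 /e/ → [+round]; 9 /d/ transparent; 8 /a/ → [+round]; 7 /i/ → [+round]; 6 /d/ transparent; 5 /e/ → [+round]; 4 /a/ → [+round]; 3 /e/ → [+round]; 2 /a/ → [+round]; 1 /a/ → [+round]; word edge.

1 2 3 4 5 7 8 10 11 13 16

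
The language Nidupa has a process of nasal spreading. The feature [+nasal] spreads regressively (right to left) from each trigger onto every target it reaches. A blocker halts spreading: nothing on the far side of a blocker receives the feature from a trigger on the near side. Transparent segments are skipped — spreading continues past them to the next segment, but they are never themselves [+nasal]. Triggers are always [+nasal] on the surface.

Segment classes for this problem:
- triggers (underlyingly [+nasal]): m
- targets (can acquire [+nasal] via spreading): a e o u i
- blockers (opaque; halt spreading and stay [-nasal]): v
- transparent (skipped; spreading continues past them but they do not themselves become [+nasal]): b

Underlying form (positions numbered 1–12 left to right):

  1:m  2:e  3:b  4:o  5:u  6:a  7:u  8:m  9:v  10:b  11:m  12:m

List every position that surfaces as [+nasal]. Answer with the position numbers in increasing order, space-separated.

From /m/ at 1 leftward: word edge.
From /m/ at 8 leftward: 7 /u/ → [+nasal]; 6 /a/ → [+nasal]; 5 /u/ → [+nasal]; 4 /o/ → [+nasal]; 3 /b/ transparent; 2 /e/ → [+nasal]; 1 /m/ is itself a trigger — this domain ends here.
From /m/ at 11 leftward: 10 /b/ transparent; 9 /v/ blocks.
From /m/ at 12 leftward: 11 /m/ is itself a trigger — this domain ends here.

1 2 4 5 6 7 8 11 12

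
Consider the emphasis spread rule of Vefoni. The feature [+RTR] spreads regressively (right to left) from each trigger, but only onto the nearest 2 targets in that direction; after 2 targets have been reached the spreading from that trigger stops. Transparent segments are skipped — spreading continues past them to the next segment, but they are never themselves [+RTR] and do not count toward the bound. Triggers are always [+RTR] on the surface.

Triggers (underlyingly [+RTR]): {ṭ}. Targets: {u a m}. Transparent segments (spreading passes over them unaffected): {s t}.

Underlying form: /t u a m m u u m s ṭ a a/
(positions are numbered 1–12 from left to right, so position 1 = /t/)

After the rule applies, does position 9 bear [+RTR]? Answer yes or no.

no

From /ṭ/ at 10 leftward: 9 /s/ transparent; 8 /m/ → [+RTR]; 7 /u/ → [+RTR]; bound reached.
Targets with no active source: positions 2 3 4 5 6 11 12 stay [-emphatic].
[+RTR] positions on the surface: 7 8 10.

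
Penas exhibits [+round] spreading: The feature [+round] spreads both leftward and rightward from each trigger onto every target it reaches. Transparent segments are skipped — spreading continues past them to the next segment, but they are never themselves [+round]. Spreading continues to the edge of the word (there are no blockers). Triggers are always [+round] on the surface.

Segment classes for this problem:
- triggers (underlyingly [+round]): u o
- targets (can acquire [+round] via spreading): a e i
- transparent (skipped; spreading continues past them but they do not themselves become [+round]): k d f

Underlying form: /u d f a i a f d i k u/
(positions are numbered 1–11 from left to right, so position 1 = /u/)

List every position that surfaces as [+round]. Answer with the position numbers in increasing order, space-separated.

1 4 5 6 9 11

From /u/ at 1 rightward: 2 /d/ transparent; 3 /f/ transparent; 4 /a/ → [+round]; 5 /i/ → [+round]; 6 /a/ → [+round]; 7 /f/ transparent; 8 /d/ transparent; 9 /i/ → [+round]; 10 /k/ transparent; 11 /u/ is itself a trigger — this domain ends here.
From /u/ at 1 leftward: word edge.
From /u/ at 11 rightward: word edge.
From /u/ at 11 leftward: 10 /k/ transparent; 9 /i/ → [+round]; 8 /d/ transparent; 7 /f/ transparent; 6 /a/ → [+round]; 5 /i/ → [+round]; 4 /a/ → [+round]; 3 /f/ transparent; 2 /d/ transparent; 1 /u/ is itself a trigger — this domain ends here.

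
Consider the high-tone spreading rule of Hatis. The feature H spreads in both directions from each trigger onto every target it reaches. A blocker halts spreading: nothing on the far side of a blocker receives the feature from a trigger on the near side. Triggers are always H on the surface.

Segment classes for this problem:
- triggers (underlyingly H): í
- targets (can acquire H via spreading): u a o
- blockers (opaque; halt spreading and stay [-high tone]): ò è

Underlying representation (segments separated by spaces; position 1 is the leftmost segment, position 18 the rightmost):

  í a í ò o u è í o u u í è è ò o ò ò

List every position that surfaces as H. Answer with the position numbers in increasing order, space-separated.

From /í/ at 1 rightward: 2 /a/ → H; 3 /í/ is itself a trigger — this domain ends here.
From /í/ at 1 leftward: word edge.
From /í/ at 3 rightward: 4 /ò/ blocks.
From /í/ at 3 leftward: 2 /a/ → H; 1 /í/ is itself a trigger — this domain ends here.
From /í/ at 8 rightward: 9 /o/ → H; 10 /u/ → H; 11 /u/ → H; 12 /í/ is itself a trigger — this domain ends here.
From /í/ at 8 leftward: 7 /è/ blocks.
From /í/ at 12 rightward: 13 /è/ blocks.
From /í/ at 12 leftward: 11 /u/ → H; 10 /u/ → H; 9 /o/ → H; 8 /í/ is itself a trigger — this domain ends here.
Targets with no active source: positions 5 6 16 stay [-high tone].

1 2 3 8 9 10 11 12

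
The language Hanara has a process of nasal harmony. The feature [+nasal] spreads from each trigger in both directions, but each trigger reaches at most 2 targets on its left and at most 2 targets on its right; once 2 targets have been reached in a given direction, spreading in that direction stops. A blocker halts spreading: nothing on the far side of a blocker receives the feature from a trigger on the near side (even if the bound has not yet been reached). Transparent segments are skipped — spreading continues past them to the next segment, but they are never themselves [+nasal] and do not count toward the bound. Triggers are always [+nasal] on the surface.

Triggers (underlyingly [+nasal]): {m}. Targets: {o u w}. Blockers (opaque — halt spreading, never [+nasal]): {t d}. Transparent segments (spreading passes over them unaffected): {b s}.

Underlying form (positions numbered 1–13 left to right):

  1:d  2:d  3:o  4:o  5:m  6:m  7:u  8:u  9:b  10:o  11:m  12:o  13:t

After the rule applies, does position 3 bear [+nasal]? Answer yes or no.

From /m/ at 5 rightward: 6 /m/ is itself a trigger — this domain ends here.
From /m/ at 5 leftward: 4 /o/ → [+nasal]; 3 /o/ → [+nasal]; bound reached.
From /m/ at 6 rightward: 7 /u/ → [+nasal]; 8 /u/ → [+nasal]; bound reached.
From /m/ at 6 leftward: 5 /m/ is itself a trigger — this domain ends here.
From /m/ at 11 rightward: 12 /o/ → [+nasal]; 13 /t/ blocks.
From /m/ at 11 leftward: 10 /o/ → [+nasal]; 9 /b/ transparent; 8 /u/ → [+nasal]; bound reached.
[+nasal] positions on the surface: 3 4 5 6 7 8 10 11 12.

yes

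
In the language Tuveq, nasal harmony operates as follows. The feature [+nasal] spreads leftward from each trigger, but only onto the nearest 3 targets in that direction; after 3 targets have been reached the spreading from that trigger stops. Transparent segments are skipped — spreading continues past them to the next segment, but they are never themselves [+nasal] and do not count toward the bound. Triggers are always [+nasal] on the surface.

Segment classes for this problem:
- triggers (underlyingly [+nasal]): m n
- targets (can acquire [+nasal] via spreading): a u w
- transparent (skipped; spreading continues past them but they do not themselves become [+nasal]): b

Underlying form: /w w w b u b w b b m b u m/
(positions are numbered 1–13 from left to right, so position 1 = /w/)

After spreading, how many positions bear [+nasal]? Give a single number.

From /m/ at 10 leftward: 9 /b/ transparent; 8 /b/ transparent; 7 /w/ → [+nasal]; 6 /b/ transparent; 5 /u/ → [+nasal]; 4 /b/ transparent; 3 /w/ → [+nasal]; bound reached.
From /m/ at 13 leftward: 12 /u/ → [+nasal]; 11 /b/ transparent; 10 /m/ is itself a trigger — this domain ends here.
Targets with no active source: positions 1 2 stay [-nasal].
[+nasal] positions on the surface: 3 5 7 10 12 13.

6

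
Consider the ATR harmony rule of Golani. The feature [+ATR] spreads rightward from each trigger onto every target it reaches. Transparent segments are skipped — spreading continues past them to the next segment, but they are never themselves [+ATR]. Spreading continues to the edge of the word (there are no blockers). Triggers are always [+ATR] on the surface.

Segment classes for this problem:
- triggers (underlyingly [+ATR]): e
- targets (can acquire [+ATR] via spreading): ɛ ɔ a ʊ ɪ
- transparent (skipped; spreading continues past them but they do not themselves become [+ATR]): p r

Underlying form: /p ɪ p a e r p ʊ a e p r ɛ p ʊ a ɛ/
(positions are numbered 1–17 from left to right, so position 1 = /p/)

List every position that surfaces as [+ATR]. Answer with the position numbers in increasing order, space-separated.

5 8 9 10 13 15 16 17

From /e/ at 5 rightward: 6 /r/ transparent; 7 /p/ transparent; 8 /ʊ/ → [+ATR]; 9 /a/ → [+ATR]; 10 /e/ is itself a trigger — this domain ends here.
From /e/ at 10 rightward: 11 /p/ transparent; 12 /r/ transparent; 13 /ɛ/ → [+ATR]; 14 /p/ transparent; 15 /ʊ/ → [+ATR]; 16 /a/ → [+ATR]; 17 /ɛ/ → [+ATR]; word edge.
Targets with no active source: positions 2 4 stay [-ATR].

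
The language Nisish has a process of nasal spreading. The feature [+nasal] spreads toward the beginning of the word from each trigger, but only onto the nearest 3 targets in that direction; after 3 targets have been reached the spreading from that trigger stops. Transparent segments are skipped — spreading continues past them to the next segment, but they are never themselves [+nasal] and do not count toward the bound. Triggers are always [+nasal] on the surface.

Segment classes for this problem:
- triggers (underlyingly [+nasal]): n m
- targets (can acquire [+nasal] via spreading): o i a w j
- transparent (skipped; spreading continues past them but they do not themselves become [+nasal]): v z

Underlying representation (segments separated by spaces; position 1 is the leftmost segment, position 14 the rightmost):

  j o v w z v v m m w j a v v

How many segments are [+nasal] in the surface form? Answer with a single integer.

From /m/ at 8 leftward: 7 /v/ transparent; 6 /v/ transparent; 5 /z/ transparent; 4 /w/ → [+nasal]; 3 /v/ transparent; 2 /o/ → [+nasal]; 1 /j/ → [+nasal]; bound reached.
From /m/ at 9 leftward: 8 /m/ is itself a trigger — this domain ends here.
Targets with no active source: positions 10 11 12 stay [-nasal].
[+nasal] positions on the surface: 1 2 4 8 9.

5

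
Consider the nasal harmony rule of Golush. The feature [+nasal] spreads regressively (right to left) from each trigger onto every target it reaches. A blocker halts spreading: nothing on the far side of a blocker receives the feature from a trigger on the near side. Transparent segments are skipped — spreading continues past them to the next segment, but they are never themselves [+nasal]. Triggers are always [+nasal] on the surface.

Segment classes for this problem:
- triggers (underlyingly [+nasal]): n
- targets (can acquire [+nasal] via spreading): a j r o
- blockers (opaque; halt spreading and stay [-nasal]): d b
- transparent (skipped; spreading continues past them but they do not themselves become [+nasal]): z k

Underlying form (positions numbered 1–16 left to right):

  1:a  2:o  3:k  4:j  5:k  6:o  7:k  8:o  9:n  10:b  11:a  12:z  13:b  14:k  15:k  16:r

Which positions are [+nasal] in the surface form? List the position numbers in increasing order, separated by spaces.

From /n/ at 9 leftward: 8 /o/ → [+nasal]; 7 /k/ transparent; 6 /o/ → [+nasal]; 5 /k/ transparent; 4 /j/ → [+nasal]; 3 /k/ transparent; 2 /o/ → [+nasal]; 1 /a/ → [+nasal]; word edge.
Targets with no active source: positions 11 16 stay [-nasal].

1 2 4 6 8 9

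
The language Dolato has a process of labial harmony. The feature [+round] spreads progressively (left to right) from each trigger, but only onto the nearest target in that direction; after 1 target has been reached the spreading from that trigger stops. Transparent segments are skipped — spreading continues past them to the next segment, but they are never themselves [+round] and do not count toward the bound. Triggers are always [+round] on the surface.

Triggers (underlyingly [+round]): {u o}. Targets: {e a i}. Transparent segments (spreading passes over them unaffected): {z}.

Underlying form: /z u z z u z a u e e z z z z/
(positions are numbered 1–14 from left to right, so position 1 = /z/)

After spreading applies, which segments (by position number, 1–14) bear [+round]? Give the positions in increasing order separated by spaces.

From /u/ at 2 rightward: 3 /z/ transparent; 4 /z/ transparent; 5 /u/ is itself a trigger — this domain ends here.
From /u/ at 5 rightward: 6 /z/ transparent; 7 /a/ → [+round]; bound reached.
From /u/ at 8 rightward: 9 /e/ → [+round]; bound reached.
Target with no active source: position 10 stays [-round].

2 5 7 8 9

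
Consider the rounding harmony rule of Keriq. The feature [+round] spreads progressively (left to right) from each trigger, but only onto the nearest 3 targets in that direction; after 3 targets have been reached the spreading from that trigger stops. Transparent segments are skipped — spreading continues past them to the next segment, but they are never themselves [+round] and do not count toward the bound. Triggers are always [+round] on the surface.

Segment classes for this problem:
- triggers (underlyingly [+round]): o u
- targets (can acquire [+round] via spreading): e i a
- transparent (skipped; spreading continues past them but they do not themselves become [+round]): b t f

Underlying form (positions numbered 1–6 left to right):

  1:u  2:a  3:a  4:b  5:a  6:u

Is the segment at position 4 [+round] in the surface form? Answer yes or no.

no

From /u/ at 1 rightward: 2 /a/ → [+round]; 3 /a/ → [+round]; 4 /b/ transparent; 5 /a/ → [+round]; bound reached.
From /u/ at 6 rightward: word edge.
[+round] positions on the surface: 1 2 3 5 6.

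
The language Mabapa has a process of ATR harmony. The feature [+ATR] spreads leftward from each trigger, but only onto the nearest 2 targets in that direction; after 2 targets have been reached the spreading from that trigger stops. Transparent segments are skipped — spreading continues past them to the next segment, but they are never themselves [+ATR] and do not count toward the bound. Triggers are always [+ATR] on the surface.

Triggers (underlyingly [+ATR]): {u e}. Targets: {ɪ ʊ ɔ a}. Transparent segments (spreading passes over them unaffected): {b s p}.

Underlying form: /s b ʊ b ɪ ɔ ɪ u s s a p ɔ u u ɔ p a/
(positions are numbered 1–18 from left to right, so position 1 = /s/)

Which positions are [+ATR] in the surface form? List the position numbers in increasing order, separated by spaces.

6 7 8 11 13 14 15

From /u/ at 8 leftward: 7 /ɪ/ → [+ATR]; 6 /ɔ/ → [+ATR]; bound reached.
From /u/ at 14 leftward: 13 /ɔ/ → [+ATR]; 12 /p/ transparent; 11 /a/ → [+ATR]; bound reached.
From /u/ at 15 leftward: 14 /u/ is itself a trigger — this domain ends here.
Targets with no active source: positions 3 5 16 18 stay [-ATR].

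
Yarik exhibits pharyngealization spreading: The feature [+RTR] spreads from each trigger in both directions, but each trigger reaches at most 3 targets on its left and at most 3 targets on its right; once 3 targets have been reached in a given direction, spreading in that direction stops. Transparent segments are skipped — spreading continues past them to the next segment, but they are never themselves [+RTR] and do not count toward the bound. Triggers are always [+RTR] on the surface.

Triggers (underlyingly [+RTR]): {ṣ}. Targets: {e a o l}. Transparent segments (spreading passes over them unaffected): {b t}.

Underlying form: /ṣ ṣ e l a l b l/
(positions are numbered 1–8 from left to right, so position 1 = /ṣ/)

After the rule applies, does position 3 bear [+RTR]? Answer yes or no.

yes

From /ṣ/ at 1 rightward: 2 /ṣ/ is itself a trigger — this domain ends here.
From /ṣ/ at 1 leftward: word edge.
From /ṣ/ at 2 rightward: 3 /e/ → [+RTR]; 4 /l/ → [+RTR]; 5 /a/ → [+RTR]; bound reached.
From /ṣ/ at 2 leftward: 1 /ṣ/ is itself a trigger — this domain ends here.
Targets with no active source: positions 6 8 stay [-emphatic].
[+RTR] positions on the surface: 1 2 3 4 5.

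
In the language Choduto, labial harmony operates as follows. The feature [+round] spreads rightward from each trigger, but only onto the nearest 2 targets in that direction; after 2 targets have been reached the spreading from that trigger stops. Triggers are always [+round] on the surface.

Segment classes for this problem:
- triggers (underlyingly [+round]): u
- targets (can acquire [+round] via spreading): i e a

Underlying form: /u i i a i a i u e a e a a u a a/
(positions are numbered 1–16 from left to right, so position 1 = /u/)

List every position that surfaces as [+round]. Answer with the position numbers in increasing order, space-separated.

From /u/ at 1 rightward: 2 /i/ → [+round]; 3 /i/ → [+round]; bound reached.
From /u/ at 8 rightward: 9 /e/ → [+round]; 10 /a/ → [+round]; bound reached.
From /u/ at 14 rightward: 15 /a/ → [+round]; 16 /a/ → [+round]; bound reached.
Targets with no active source: positions 4 5 6 7 11 12 13 stay [-round].

1 2 3 8 9 10 14 15 16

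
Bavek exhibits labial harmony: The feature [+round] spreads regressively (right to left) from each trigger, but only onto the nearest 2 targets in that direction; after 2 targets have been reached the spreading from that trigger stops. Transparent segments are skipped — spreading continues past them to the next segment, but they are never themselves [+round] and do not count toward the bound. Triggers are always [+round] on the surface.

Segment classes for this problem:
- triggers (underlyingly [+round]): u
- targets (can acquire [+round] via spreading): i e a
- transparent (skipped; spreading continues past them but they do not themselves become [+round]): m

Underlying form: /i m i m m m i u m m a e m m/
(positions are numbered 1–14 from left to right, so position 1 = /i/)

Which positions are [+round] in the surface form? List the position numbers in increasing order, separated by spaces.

3 7 8

From /u/ at 8 leftward: 7 /i/ → [+round]; 6 /m/ transparent; 5 /m/ transparent; 4 /m/ transparent; 3 /i/ → [+round]; bound reached.
Targets with no active source: positions 1 11 12 stay [-round].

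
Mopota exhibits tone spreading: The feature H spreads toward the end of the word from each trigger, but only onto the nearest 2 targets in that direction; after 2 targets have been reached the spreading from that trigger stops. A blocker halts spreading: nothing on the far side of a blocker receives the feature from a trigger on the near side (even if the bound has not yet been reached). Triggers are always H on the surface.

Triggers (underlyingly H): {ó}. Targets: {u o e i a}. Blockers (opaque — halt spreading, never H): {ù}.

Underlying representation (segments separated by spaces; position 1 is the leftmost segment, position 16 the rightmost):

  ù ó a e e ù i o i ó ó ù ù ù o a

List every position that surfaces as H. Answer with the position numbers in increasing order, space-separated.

2 3 4 10 11

From /ó/ at 2 rightward: 3 /a/ → H; 4 /e/ → H; bound reached.
From /ó/ at 10 rightward: 11 /ó/ is itself a trigger — this domain ends here.
From /ó/ at 11 rightward: 12 /ù/ blocks.
Targets with no active source: positions 5 7 8 9 15 16 stay [-high tone].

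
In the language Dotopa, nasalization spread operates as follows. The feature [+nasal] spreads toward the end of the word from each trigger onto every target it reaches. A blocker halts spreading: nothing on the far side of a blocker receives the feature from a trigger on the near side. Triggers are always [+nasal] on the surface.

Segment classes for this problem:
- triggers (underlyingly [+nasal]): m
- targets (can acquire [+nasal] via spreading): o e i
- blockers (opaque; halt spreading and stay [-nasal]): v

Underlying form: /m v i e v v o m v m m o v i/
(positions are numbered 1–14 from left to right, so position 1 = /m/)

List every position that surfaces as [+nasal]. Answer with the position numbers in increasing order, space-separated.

From /m/ at 1 rightward: 2 /v/ blocks.
From /m/ at 8 rightward: 9 /v/ blocks.
From /m/ at 10 rightward: 11 /m/ is itself a trigger — this domain ends here.
From /m/ at 11 rightward: 12 /o/ → [+nasal]; 13 /v/ blocks.
Targets with no active source: positions 3 4 7 14 stay [-nasal].

1 8 10 11 12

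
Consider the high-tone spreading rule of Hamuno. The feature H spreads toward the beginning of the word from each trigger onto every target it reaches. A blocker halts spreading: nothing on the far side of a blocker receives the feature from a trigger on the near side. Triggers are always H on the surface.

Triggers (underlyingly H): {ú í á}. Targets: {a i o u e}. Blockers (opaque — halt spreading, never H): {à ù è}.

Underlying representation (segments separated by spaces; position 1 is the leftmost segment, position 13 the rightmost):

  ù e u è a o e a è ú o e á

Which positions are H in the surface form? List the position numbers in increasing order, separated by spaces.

From /ú/ at 10 leftward: 9 /è/ blocks.
From /á/ at 13 leftward: 12 /e/ → H; 11 /o/ → H; 10 /ú/ is itself a trigger — this domain ends here.
Targets with no active source: positions 2 3 5 6 7 8 stay [-high tone].

10 11 12 13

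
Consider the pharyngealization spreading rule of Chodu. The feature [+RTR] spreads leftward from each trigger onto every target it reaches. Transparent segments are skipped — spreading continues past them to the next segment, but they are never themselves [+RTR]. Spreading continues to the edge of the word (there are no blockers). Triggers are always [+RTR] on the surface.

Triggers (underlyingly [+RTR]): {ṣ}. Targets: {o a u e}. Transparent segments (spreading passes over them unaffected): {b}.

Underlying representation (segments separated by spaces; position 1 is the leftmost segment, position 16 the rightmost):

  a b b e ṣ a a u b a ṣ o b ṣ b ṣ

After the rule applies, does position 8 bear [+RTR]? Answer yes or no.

From /ṣ/ at 5 leftward: 4 /e/ → [+RTR]; 3 /b/ transparent; 2 /b/ transparent; 1 /a/ → [+RTR]; word edge.
From /ṣ/ at 11 leftward: 10 /a/ → [+RTR]; 9 /b/ transparent; 8 /u/ → [+RTR]; 7 /a/ → [+RTR]; 6 /a/ → [+RTR]; 5 /ṣ/ is itself a trigger — this domain ends here.
From /ṣ/ at 14 leftward: 13 /b/ transparent; 12 /o/ → [+RTR]; 11 /ṣ/ is itself a trigger — this domain ends here.
From /ṣ/ at 16 leftward: 15 /b/ transparent; 14 /ṣ/ is itself a trigger — this domain ends here.
[+RTR] positions on the surface: 1 4 5 6 7 8 10 11 12 14 16.

yes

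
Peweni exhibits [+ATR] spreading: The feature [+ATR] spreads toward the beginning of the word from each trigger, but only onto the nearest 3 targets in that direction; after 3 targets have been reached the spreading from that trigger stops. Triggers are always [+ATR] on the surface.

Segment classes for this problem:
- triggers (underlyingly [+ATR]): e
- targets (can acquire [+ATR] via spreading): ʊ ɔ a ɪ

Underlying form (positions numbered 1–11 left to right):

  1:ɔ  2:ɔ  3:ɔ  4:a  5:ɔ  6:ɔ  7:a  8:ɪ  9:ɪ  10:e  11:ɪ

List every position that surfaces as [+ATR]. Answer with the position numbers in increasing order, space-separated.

7 8 9 10

From /e/ at 10 leftward: 9 /ɪ/ → [+ATR]; 8 /ɪ/ → [+ATR]; 7 /a/ → [+ATR]; bound reached.
Targets with no active source: positions 1 2 3 4 5 6 11 stay [-ATR].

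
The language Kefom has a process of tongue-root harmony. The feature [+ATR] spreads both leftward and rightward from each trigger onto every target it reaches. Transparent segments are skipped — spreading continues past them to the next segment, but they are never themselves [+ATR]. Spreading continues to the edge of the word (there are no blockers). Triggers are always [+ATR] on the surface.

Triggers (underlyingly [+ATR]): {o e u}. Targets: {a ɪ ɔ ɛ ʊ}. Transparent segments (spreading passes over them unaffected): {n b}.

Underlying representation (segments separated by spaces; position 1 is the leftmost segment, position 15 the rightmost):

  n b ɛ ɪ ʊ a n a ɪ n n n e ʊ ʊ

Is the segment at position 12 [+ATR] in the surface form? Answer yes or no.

no

From /e/ at 13 rightward: 14 /ʊ/ → [+ATR]; 15 /ʊ/ → [+ATR]; word edge.
From /e/ at 13 leftward: 12 /n/ transparent; 11 /n/ transparent; 10 /n/ transparent; 9 /ɪ/ → [+ATR]; 8 /a/ → [+ATR]; 7 /n/ transparent; 6 /a/ → [+ATR]; 5 /ʊ/ → [+ATR]; 4 /ɪ/ → [+ATR]; 3 /ɛ/ → [+ATR]; 2 /b/ transparent; 1 /n/ transparent; word edge.
[+ATR] positions on the surface: 3 4 5 6 8 9 13 14 15.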